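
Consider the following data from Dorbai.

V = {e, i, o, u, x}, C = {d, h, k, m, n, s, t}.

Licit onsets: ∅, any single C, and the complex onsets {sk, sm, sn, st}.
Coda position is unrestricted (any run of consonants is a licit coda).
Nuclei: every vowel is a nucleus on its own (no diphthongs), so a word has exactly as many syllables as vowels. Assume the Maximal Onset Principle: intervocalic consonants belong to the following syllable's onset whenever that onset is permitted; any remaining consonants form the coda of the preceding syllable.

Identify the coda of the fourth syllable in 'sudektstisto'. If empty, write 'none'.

none

Vowels present: u, e, i, o; each is a nucleus, giving 4 syllables.
Between /u/ (V1) and /e/ (V2): just /d/ — single C goes to the following onset.
Between /e/ (V2) and /i/ (V3): /ktst/ — longest licit onset from the right is /st/, leaving /kt/ as coda.
Between /i/ (V3) and /o/ (V4): cluster /st/ — /st/ is itself a permitted onset, so the whole cluster goes right; preceding coda = ∅.
Syllabification: su.dekt.sti.sto.
Syllable 4 is /sto/: onset /st/, nucleus /o/, coda ∅.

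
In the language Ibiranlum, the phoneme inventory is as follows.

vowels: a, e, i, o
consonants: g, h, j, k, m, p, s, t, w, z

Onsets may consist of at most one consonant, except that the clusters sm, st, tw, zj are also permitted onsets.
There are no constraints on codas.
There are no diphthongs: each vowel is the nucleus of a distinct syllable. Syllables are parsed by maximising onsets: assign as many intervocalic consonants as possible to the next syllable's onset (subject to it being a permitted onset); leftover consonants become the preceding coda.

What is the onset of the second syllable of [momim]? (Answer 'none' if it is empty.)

Vowels present: o, i; each is a nucleus, giving 2 syllables.
σ1/σ2 boundary: just /m/ — single C goes to the following onset.
So the parse is mo.mim.
Syllable 2 is /mim/: onset /m/, nucleus /i/, coda /m/.

m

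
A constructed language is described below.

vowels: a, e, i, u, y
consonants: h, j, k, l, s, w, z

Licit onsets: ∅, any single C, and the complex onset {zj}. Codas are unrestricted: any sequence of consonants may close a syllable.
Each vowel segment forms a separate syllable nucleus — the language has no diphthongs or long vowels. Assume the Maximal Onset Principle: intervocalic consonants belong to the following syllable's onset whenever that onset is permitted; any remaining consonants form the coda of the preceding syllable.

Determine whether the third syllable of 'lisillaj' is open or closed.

Nuclei (vowels): i, i, a → 3 syllables.
V1 /i/ – V2 /i/: just /s/ — single C goes to the following onset.
V2 /i/ – V3 /a/: /ll/; trying suffixes from longest down, /l/ is the first permitted one, so coda /l/ | onset /l/.
Putting it together: li.sil.laj.
Syllable 3 is /laj/ with coda /j/, so it is closed.

closed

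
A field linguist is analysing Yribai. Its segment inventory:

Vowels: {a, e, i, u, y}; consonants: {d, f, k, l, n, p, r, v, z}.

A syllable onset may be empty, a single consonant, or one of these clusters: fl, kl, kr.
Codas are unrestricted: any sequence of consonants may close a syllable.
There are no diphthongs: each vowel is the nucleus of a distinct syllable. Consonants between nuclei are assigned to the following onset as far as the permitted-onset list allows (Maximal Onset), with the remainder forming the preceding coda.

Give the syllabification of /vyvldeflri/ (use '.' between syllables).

vyvl.defl.ri

Vowels present: y, e, i; each is a nucleus, giving 3 syllables.
σ1/σ2 boundary: /vld/ splits as /vl/ + /d/ (/d/ is the longest suffix that is a licit onset).
σ2/σ3 boundary: /flr/ splits as /fl/ + /r/ (/r/ is the longest suffix that is a licit onset).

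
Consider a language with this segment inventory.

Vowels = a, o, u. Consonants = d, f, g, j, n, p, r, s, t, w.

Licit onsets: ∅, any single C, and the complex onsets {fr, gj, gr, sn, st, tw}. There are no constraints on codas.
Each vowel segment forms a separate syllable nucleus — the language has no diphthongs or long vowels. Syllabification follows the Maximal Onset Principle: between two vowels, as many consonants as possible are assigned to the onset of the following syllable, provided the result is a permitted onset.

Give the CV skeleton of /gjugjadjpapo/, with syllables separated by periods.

CCV.CCVCC.CV.CV

Nuclei (vowels): u, a, a, o → 4 syllables.
σ1/σ2 boundary: cluster /gj/ — /gj/ is itself a permitted onset, so the whole cluster goes right; preceding coda = ∅.
σ2/σ3 boundary: /djp/; trying suffixes from longest down, /p/ is the first permitted one, so coda /dj/ | onset /p/.
σ3/σ4 boundary: just /p/ — single C goes to the following onset.
So the parse is gju.gjadj.pa.po.
Mapping each syllable to C/V: /gju/ → CCV, /gjadj/ → CCVCC, /pa/ → CV, /po/ → CV.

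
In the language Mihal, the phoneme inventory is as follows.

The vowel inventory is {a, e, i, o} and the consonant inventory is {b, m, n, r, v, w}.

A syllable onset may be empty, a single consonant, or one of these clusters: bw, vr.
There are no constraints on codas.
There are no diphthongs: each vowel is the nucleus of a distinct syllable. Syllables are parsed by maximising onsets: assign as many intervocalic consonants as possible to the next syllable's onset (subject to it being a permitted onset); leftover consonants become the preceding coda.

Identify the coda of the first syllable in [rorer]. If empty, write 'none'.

The vowels are o, e — 2 nuclei, so 2 syllables.
/o…e/ gap (V1→V2): /r/ → onset of the next syllable (single consonants are always licit onsets).
Putting it together: ro.rer.
Syllable 1 is /ro/: onset /r/, nucleus /o/, coda ∅.

none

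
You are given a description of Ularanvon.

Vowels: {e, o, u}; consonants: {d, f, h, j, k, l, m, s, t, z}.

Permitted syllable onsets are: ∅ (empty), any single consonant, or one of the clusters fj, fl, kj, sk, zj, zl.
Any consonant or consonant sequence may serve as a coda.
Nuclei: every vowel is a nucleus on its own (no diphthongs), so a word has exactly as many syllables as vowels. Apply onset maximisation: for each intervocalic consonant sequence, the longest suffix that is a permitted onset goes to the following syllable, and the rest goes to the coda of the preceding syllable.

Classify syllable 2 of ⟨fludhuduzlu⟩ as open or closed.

Nuclei (vowels): u, u, u, u → 4 syllables.
V1 /u/ – V2 /u/: /dh/ — longest licit onset from the right is /h/, leaving /d/ as coda.
V2 /u/ – V3 /u/: /d/ is a single consonant, so it becomes the next onset.
V3 /u/ – V4 /u/: cluster /zl/ — /zl/ is itself a permitted onset, so the whole cluster goes right; preceding coda = ∅.
Putting it together: flud.hu.du.zlu.
Syllable 2 is /hu/; it ends in its nucleus with no coda, so it is open.

open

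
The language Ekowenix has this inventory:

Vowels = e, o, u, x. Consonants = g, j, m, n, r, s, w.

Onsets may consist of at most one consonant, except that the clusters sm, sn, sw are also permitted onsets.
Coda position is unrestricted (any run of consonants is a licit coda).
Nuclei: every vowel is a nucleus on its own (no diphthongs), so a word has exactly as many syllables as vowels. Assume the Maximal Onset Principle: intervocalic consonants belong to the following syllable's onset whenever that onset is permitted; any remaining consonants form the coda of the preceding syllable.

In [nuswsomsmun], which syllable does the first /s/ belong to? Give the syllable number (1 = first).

Nuclei (vowels): u, o, u → 3 syllables.
/u…o/ gap (V1→V2): /sws/ — longest licit onset from the right is /s/, leaving /sw/ as coda.
/o…u/ gap (V2→V3): /msm/ — longest licit onset from the right is /sm/, leaving /m/ as coda.
So the parse is nusw.som.smun.
The first /s/ is in the coda of syllable 1 (/nusw/).

1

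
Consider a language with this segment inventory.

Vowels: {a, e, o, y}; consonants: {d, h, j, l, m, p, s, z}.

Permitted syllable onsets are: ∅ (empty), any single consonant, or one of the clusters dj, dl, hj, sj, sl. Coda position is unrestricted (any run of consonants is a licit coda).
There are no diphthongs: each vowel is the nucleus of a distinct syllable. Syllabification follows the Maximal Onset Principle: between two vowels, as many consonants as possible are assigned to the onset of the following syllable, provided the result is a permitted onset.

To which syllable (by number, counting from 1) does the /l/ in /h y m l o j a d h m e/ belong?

2

Nuclei (vowels): y, o, a, e → 4 syllables.
Between /y/ (V1) and /o/ (V2): /ml/ — longest licit onset from the right is /l/, leaving /m/ as coda.
Between /o/ (V2) and /a/ (V3): /j/ is a single consonant, so it becomes the next onset.
Between /a/ (V3) and /e/ (V4): /dhm/ splits as /dh/ + /m/ (/m/ is the longest suffix that is a licit onset).
Syllabification: hym.lo.jadh.me.
The /l/ is in the onset of syllable 2 (/lo/).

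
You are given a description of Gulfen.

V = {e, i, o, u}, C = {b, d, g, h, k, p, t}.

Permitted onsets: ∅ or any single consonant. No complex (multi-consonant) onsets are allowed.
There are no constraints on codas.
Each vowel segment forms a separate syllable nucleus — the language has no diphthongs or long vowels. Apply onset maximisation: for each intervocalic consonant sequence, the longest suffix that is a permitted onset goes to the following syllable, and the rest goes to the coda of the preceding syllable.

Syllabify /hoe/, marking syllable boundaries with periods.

Nuclei (vowels): o, e → 2 syllables.
/o…e/ gap (V1→V2): nothing intervenes; syllable break is V.V.

ho.e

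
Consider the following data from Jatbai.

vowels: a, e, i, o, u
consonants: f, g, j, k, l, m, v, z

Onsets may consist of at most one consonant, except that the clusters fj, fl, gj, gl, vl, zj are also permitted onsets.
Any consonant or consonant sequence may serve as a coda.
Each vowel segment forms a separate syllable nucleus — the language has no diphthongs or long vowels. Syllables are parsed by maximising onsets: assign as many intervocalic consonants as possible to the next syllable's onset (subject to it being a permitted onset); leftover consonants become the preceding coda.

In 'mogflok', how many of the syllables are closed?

2

The vowels are o, o — 2 nuclei, so 2 syllables.
σ1/σ2 boundary: /gfl/; trying suffixes from longest down, /fl/ is the first permitted one, so coda /g/ | onset /fl/.
Putting it together: mog.flok.
Classifying each syllable: /mog/ (closed), /flok/ (closed).
Closed syllables: 2.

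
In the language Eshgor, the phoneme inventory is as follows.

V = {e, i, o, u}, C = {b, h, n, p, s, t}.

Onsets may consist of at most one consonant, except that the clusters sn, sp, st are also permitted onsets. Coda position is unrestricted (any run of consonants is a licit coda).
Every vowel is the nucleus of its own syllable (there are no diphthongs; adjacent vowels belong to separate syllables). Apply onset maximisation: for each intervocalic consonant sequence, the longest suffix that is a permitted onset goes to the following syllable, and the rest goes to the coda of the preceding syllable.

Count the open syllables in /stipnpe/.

Vowels present: i, e; each is a nucleus, giving 2 syllables.
Between /i/ (V1) and /e/ (V2): /pnp/ — longest licit onset from the right is /p/, leaving /pn/ as coda.
So the parse is stipn.pe.
Classifying each syllable: /stipn/ (closed), /pe/ (open).
Open syllables: 1.

1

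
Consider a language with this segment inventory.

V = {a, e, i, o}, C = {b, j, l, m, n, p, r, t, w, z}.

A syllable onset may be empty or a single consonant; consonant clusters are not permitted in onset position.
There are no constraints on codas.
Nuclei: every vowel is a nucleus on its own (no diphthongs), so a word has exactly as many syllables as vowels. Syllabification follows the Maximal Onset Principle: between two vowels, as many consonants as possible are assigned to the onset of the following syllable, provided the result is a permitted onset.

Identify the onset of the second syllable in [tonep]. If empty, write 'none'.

Nuclei (vowels): o, e → 2 syllables.
σ1/σ2 boundary: /n/ → onset of the next syllable (single consonants are always licit onsets).
Result: to.nep.
Syllable 2 is /nep/: onset /n/, nucleus /e/, coda /p/.

n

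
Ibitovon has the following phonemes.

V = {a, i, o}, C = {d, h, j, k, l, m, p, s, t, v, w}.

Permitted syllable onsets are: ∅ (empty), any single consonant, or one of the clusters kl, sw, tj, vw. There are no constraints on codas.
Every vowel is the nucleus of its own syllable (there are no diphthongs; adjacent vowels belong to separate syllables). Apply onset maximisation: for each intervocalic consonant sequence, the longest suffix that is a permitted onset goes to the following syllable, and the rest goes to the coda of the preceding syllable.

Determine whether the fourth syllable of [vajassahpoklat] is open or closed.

Vowels present: a, a, a, o, a; each is a nucleus, giving 5 syllables.
Between /a/ (V1) and /a/ (V2): just /j/ — single C goes to the following onset.
Between /a/ (V2) and /a/ (V3): /ss/ — longest licit onset from the right is /s/, leaving /s/ as coda.
Between /a/ (V3) and /o/ (V4): /hp/ — longest licit onset from the right is /p/, leaving /h/ as coda.
Between /o/ (V4) and /a/ (V5): /kl/ — entire cluster is a permitted onset → onset /kl/, coda ∅.
Syllabification: va.jas.sah.po.klat.
Syllable 4 is /po/; it ends in its nucleus with no coda, so it is open.

open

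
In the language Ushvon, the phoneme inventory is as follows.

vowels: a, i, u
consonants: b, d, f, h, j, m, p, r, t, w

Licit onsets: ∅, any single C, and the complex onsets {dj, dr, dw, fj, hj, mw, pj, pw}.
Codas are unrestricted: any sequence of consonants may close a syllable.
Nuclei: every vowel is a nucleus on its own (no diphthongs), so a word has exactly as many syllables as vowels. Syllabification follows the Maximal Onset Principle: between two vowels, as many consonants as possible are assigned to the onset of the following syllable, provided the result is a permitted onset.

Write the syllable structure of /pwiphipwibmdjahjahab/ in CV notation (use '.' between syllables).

Vowels present: i, i, i, a, a, a; each is a nucleus, giving 6 syllables.
/i…i/ gap (V1→V2): /ph/ — longest licit onset from the right is /h/, leaving /p/ as coda.
/i…i/ gap (V2→V3): cluster /pw/ — /pw/ is itself a permitted onset, so the whole cluster goes right; preceding coda = ∅.
/i…a/ gap (V3→V4): /bmdj/ — longest licit onset from the right is /dj/, leaving /bm/ as coda.
/a…a/ gap (V4→V5): /hj/ — entire cluster is a permitted onset → onset /hj/, coda ∅.
/a…a/ gap (V5→V6): just /h/ — single C goes to the following onset.
Syllabification: pwip.hi.pwibm.dja.hja.hab.
Mapping each syllable to C/V: /pwip/ → CCVC, /hi/ → CV, /pwibm/ → CCVCC, /dja/ → CCV, /hja/ → CCV, /hab/ → CVC.

CCVC.CV.CCVCC.CCV.CCV.CVC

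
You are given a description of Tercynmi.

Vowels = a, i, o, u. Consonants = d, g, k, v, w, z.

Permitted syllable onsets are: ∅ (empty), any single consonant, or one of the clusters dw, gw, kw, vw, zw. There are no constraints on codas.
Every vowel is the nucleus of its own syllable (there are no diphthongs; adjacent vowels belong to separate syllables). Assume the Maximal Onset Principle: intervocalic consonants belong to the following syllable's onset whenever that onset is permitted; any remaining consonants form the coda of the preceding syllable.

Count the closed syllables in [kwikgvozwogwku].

Nuclei (vowels): i, o, o, u → 4 syllables.
σ1/σ2 boundary: /kgv/; trying suffixes from longest down, /v/ is the first permitted one, so coda /kg/ | onset /v/.
σ2/σ3 boundary: /zw/ is a licit onset in full, so it all attaches to the next syllable.
σ3/σ4 boundary: cluster /gwk/ — the longest permitted-onset suffix is /k/; onset = /k/, preceding coda = /gw/.
Syllabification: kwikg.vo.zwogw.ku.
Classifying each syllable: /kwikg/ (closed), /vo/ (open), /zwogw/ (closed), /ku/ (open).
Closed syllables: 2.

2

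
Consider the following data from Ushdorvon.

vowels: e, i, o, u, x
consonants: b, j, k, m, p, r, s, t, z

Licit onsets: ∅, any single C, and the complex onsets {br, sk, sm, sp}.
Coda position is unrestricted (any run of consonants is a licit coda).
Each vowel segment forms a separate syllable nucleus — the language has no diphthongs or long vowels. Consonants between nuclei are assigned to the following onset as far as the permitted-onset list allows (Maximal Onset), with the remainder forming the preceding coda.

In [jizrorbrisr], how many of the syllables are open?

Vowels present: i, o, i; each is a nucleus, giving 3 syllables.
/i…o/ gap (V1→V2): /zr/ splits as /z/ + /r/ (/r/ is the longest suffix that is a licit onset).
/o…i/ gap (V2→V3): /rbr/ splits as /r/ + /br/ (/br/ is the longest suffix that is a licit onset).
Putting it together: jiz.ror.brisr.
Classifying each syllable: /jiz/ (closed), /ror/ (closed), /brisr/ (closed).
Open syllables: 0.

0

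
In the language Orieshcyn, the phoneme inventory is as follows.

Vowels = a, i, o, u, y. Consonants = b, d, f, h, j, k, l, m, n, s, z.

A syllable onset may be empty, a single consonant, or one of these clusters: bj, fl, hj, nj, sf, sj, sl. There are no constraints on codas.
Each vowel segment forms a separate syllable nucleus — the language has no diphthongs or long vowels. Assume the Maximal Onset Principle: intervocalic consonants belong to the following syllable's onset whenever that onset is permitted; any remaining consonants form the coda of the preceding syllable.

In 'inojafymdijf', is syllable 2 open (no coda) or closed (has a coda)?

Vowels present: i, o, a, y, i; each is a nucleus, giving 5 syllables.
Between /i/ (V1) and /o/ (V2): /n/ → onset of the next syllable (single consonants are always licit onsets).
Between /o/ (V2) and /a/ (V3): /j/ is a single consonant, so it becomes the next onset.
Between /a/ (V3) and /y/ (V4): /f/ → onset of the next syllable (single consonants are always licit onsets).
Between /y/ (V4) and /i/ (V5): cluster /md/ — the longest permitted-onset suffix is /d/; onset = /d/, preceding coda = /m/.
Result: i.no.ja.fym.dijf.
Syllable 2 is /no/; it ends in its nucleus with no coda, so it is open.

open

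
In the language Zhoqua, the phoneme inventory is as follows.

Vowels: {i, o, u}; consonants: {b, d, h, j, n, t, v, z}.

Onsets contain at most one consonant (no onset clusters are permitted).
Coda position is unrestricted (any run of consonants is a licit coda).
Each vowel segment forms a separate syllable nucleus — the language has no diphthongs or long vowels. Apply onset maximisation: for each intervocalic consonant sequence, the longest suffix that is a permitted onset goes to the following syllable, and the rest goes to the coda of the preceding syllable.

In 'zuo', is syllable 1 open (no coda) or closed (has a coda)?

open

Nuclei (vowels): u, o → 2 syllables.
/u…o/ gap (V1→V2): hiatus — the boundary sits between the two vowels.
Result: zu.o.
Syllable 1 is /zu/; it ends in its nucleus with no coda, so it is open.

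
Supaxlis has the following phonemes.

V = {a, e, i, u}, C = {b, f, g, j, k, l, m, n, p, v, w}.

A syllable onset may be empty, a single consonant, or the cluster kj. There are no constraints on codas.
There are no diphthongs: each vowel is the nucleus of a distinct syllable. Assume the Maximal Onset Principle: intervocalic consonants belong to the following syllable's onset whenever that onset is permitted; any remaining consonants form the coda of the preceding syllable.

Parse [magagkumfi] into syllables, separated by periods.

Vowels present: a, a, u, i; each is a nucleus, giving 4 syllables.
σ1/σ2 boundary: /g/ is a single consonant, so it becomes the next onset.
σ2/σ3 boundary: /gk/ — longest licit onset from the right is /k/, leaving /g/ as coda.
σ3/σ4 boundary: /mf/ splits as /m/ + /f/ (/f/ is the longest suffix that is a licit onset).

ma.gag.kum.fi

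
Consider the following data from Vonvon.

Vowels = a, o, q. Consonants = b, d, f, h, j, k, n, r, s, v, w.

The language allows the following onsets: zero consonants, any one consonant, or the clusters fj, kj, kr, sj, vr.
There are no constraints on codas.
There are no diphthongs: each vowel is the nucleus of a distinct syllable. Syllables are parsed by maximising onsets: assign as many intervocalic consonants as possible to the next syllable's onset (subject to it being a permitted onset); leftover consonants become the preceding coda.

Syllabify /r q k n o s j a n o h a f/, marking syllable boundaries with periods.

rqk.no.sja.no.haf

The vowels are q, o, a, o, a — 5 nuclei, so 5 syllables.
σ1/σ2 boundary: /kn/; trying suffixes from longest down, /n/ is the first permitted one, so coda /k/ | onset /n/.
σ2/σ3 boundary: /sj/ is a licit onset in full, so it all attaches to the next syllable.
σ3/σ4 boundary: /n/ → onset of the next syllable (single consonants are always licit onsets).
σ4/σ5 boundary: /h/ is a single consonant, so it becomes the next onset.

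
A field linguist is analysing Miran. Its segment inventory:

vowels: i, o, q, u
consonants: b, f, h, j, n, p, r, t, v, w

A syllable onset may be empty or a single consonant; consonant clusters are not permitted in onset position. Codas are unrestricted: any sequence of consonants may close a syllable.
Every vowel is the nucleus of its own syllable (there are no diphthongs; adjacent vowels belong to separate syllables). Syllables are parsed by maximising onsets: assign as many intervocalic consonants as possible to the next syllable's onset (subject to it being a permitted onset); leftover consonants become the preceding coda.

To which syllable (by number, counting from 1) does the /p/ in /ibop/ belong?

2

The vowels are i, o — 2 nuclei, so 2 syllables.
σ1/σ2 boundary: /b/ → onset of the next syllable (single consonants are always licit onsets).
Result: i.bop.
The /p/ is in the coda of syllable 2 (/bop/).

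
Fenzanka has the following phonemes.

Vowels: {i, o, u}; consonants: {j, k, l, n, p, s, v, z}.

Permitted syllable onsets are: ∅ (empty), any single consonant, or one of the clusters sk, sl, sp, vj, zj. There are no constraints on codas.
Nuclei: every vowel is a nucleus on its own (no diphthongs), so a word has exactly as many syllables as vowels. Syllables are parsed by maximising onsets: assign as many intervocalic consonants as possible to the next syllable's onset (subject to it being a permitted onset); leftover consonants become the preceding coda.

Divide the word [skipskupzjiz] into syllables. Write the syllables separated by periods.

skip.skup.zjiz

Vowels present: i, u, i; each is a nucleus, giving 3 syllables.
Between /i/ (V1) and /u/ (V2): /psk/ splits as /p/ + /sk/ (/sk/ is the longest suffix that is a licit onset).
Between /u/ (V2) and /i/ (V3): /pzj/; trying suffixes from longest down, /zj/ is the first permitted one, so coda /p/ | onset /zj/.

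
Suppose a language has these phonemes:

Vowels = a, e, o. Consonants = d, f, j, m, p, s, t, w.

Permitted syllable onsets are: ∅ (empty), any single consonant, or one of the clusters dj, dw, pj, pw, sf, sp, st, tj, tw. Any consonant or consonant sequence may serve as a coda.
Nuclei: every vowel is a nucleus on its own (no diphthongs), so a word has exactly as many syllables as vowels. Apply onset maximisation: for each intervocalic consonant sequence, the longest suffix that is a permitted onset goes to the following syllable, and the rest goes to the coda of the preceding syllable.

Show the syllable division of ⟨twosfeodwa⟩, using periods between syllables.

two.sfe.o.dwa

Vowels present: o, e, o, a; each is a nucleus, giving 4 syllables.
Between /o/ (V1) and /e/ (V2): /sf/ — entire cluster is a permitted onset → onset /sf/, coda ∅.
Between /e/ (V2) and /o/ (V3): no consonants, so the boundary falls immediately after /e/.
Between /o/ (V3) and /a/ (V4): /dw/ — entire cluster is a permitted onset → onset /dw/, coda ∅.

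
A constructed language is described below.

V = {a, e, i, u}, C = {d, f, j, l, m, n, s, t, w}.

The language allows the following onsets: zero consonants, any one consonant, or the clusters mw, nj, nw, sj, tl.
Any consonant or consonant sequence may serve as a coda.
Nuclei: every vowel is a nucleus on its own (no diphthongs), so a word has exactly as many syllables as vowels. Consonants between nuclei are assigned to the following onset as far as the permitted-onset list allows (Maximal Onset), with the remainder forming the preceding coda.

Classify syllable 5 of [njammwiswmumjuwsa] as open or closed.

open

Vowels present: a, i, u, u, a; each is a nucleus, giving 5 syllables.
/a…i/ gap (V1→V2): /mmw/ splits as /m/ + /mw/ (/mw/ is the longest suffix that is a licit onset).
/i…u/ gap (V2→V3): /swm/ splits as /sw/ + /m/ (/m/ is the longest suffix that is a licit onset).
/u…u/ gap (V3→V4): /mj/; trying suffixes from longest down, /j/ is the first permitted one, so coda /m/ | onset /j/.
/u…a/ gap (V4→V5): /ws/; trying suffixes from longest down, /s/ is the first permitted one, so coda /w/ | onset /s/.
Result: njam.mwisw.mum.juw.sa.
Syllable 5 is /sa/; it ends in its nucleus with no coda, so it is open.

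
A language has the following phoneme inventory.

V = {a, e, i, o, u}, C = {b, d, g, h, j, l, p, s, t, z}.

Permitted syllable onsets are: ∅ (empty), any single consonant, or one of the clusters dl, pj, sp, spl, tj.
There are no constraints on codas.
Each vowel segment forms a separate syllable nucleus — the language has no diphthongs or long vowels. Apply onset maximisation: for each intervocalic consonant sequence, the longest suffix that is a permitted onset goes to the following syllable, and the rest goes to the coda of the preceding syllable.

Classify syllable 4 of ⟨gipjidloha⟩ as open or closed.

Nuclei (vowels): i, i, o, a → 4 syllables.
σ1/σ2 boundary: cluster /pj/ — /pj/ is itself a permitted onset, so the whole cluster goes right; preceding coda = ∅.
σ2/σ3 boundary: cluster /dl/ — /dl/ is itself a permitted onset, so the whole cluster goes right; preceding coda = ∅.
σ3/σ4 boundary: /h/ → onset of the next syllable (single consonants are always licit onsets).
Result: gi.pji.dlo.ha.
Syllable 4 is /ha/; it ends in its nucleus with no coda, so it is open.

open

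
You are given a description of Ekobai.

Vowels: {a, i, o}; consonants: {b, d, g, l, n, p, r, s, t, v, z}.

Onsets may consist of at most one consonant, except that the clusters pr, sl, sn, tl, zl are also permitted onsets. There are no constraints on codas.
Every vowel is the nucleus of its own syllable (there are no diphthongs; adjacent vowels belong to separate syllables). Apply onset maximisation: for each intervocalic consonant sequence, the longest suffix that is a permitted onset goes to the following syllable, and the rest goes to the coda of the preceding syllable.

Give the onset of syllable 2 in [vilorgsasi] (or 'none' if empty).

l

Nuclei (vowels): i, o, a, i → 4 syllables.
V1 /i/ – V2 /o/: /l/ → onset of the next syllable (single consonants are always licit onsets).
V2 /o/ – V3 /a/: /rgs/ splits as /rg/ + /s/ (/s/ is the longest suffix that is a licit onset).
V3 /a/ – V4 /i/: /s/ is a single consonant, so it becomes the next onset.
Result: vi.lorg.sa.si.
Syllable 2 is /lorg/: onset /l/, nucleus /o/, coda /rg/.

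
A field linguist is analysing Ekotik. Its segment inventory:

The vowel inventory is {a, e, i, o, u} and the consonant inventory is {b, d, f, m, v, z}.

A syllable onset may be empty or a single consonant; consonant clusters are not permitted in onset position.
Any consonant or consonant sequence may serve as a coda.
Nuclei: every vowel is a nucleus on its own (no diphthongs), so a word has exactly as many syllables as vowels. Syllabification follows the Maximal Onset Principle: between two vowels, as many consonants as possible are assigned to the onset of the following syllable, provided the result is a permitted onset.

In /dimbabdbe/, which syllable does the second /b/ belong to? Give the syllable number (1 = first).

The vowels are i, a, e — 3 nuclei, so 3 syllables.
Between /i/ (V1) and /a/ (V2): cluster /mb/ — the longest permitted-onset suffix is /b/; onset = /b/, preceding coda = /m/.
Between /a/ (V2) and /e/ (V3): /bdb/ splits as /bd/ + /b/ (/b/ is the longest suffix that is a licit onset).
Putting it together: dim.babd.be.
The second /b/ is in the coda of syllable 2 (/babd/).

2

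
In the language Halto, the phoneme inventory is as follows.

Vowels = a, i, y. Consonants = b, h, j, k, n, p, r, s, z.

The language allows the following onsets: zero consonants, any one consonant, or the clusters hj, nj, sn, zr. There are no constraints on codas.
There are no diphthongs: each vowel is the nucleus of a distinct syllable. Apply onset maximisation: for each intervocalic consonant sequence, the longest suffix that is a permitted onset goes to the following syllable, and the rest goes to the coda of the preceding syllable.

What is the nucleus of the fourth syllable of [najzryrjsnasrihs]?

i

Nuclei (vowels): a, y, a, i → 4 syllables.
The fourth nucleus (vowel 4 from the left) is /i/.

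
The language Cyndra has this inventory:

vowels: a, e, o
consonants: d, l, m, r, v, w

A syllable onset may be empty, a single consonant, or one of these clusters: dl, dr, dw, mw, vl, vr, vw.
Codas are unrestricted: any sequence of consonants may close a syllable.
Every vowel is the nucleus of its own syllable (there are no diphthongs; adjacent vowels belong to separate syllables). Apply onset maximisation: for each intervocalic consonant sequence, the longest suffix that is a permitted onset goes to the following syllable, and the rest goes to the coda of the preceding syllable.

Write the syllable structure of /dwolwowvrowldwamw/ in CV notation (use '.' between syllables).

Nuclei (vowels): o, o, o, a → 4 syllables.
Between /o/ (V1) and /o/ (V2): /lw/ — longest licit onset from the right is /w/, leaving /l/ as coda.
Between /o/ (V2) and /o/ (V3): /wvr/ splits as /w/ + /vr/ (/vr/ is the longest suffix that is a licit onset).
Between /o/ (V3) and /a/ (V4): /wldw/ splits as /wl/ + /dw/ (/dw/ is the longest suffix that is a licit onset).
Putting it together: dwol.wow.vrowl.dwamw.
Mapping each syllable to C/V: /dwol/ → CCVC, /wow/ → CVC, /vrowl/ → CCVCC, /dwamw/ → CCVCC.

CCVC.CVC.CCVCC.CCVCC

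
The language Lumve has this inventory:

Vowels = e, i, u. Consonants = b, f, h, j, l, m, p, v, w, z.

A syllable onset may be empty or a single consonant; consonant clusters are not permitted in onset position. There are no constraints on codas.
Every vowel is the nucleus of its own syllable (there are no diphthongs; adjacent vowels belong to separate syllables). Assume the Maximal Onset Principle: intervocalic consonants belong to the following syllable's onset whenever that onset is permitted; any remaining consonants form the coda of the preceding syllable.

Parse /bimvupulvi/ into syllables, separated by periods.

bim.vu.pul.vi

Vowels present: i, u, u, i; each is a nucleus, giving 4 syllables.
Between /i/ (V1) and /u/ (V2): /mv/ splits as /m/ + /v/ (/v/ is the longest suffix that is a licit onset).
Between /u/ (V2) and /u/ (V3): /p/ is a single consonant, so it becomes the next onset.
Between /u/ (V3) and /i/ (V4): /lv/ splits as /l/ + /v/ (/v/ is the longest suffix that is a licit onset).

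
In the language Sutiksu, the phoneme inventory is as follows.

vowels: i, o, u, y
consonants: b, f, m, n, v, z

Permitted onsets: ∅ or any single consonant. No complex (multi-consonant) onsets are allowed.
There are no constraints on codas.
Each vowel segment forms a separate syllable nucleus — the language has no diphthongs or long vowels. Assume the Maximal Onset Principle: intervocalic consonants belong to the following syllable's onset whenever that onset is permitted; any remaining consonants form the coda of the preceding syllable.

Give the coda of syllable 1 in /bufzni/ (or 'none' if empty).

Vowels present: u, i; each is a nucleus, giving 2 syllables.
V1 /u/ – V2 /i/: /fzn/ splits as /fz/ + /n/ (/n/ is the longest suffix that is a licit onset).
Syllabification: bufz.ni.
Syllable 1 is /bufz/: onset /b/, nucleus /u/, coda /fz/.

fz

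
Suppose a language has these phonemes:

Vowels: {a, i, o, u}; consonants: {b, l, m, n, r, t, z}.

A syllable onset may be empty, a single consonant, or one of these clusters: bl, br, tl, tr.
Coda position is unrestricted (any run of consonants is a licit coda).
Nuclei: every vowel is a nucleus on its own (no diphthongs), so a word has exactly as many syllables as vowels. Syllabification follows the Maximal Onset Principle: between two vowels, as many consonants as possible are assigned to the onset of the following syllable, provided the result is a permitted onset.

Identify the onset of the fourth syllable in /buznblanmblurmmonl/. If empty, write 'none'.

Vowels present: u, a, u, o; each is a nucleus, giving 4 syllables.
/u…a/ gap (V1→V2): cluster /znbl/ — the longest permitted-onset suffix is /bl/; onset = /bl/, preceding coda = /zn/.
/a…u/ gap (V2→V3): /nmbl/ splits as /nm/ + /bl/ (/bl/ is the longest suffix that is a licit onset).
/u…o/ gap (V3→V4): /rmm/ — longest licit onset from the right is /m/, leaving /rm/ as coda.
So the parse is buzn.blanm.blurm.monl.
Syllable 4 is /monl/: onset /m/, nucleus /o/, coda /nl/.

m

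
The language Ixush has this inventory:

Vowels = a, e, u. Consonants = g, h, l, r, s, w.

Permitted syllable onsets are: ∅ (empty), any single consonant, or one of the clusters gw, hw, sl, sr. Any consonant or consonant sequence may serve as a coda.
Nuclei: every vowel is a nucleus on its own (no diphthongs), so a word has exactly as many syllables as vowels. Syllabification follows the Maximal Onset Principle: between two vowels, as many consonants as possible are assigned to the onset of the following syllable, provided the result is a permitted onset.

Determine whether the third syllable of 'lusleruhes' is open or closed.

open

Nuclei (vowels): u, e, u, e → 4 syllables.
/u…e/ gap (V1→V2): cluster /sl/ — /sl/ is itself a permitted onset, so the whole cluster goes right; preceding coda = ∅.
/e…u/ gap (V2→V3): /r/ is a single consonant, so it becomes the next onset.
/u…e/ gap (V3→V4): /h/ → onset of the next syllable (single consonants are always licit onsets).
Syllabification: lu.sle.ru.hes.
Syllable 3 is /ru/; it ends in its nucleus with no coda, so it is open.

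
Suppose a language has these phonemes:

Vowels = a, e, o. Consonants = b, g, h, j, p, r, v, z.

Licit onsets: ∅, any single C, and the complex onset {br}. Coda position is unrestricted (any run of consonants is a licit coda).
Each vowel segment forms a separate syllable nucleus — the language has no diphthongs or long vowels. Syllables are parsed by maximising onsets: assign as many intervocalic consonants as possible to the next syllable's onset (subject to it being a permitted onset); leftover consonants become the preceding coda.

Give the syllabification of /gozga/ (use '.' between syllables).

goz.ga

The vowels are o, a — 2 nuclei, so 2 syllables.
/o…a/ gap (V1→V2): /zg/ — longest licit onset from the right is /g/, leaving /z/ as coda.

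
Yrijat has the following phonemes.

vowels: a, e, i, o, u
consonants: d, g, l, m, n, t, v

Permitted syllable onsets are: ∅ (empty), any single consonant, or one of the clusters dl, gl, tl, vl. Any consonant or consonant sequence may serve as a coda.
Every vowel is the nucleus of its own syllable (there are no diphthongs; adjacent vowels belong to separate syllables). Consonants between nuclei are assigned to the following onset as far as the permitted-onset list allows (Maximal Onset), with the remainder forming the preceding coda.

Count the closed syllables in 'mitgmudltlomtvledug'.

Nuclei (vowels): i, u, o, e, u → 5 syllables.
/i…u/ gap (V1→V2): /tgm/ — longest licit onset from the right is /m/, leaving /tg/ as coda.
/u…o/ gap (V2→V3): cluster /dltl/ — the longest permitted-onset suffix is /tl/; onset = /tl/, preceding coda = /dl/.
/o…e/ gap (V3→V4): /mtvl/ splits as /mt/ + /vl/ (/vl/ is the longest suffix that is a licit onset).
/e…u/ gap (V4→V5): just /d/ — single C goes to the following onset.
Putting it together: mitg.mudl.tlomt.vle.dug.
Classifying each syllable: /mitg/ (closed), /mudl/ (closed), /tlomt/ (closed), /vle/ (open), /dug/ (closed).
Closed syllables: 4.

4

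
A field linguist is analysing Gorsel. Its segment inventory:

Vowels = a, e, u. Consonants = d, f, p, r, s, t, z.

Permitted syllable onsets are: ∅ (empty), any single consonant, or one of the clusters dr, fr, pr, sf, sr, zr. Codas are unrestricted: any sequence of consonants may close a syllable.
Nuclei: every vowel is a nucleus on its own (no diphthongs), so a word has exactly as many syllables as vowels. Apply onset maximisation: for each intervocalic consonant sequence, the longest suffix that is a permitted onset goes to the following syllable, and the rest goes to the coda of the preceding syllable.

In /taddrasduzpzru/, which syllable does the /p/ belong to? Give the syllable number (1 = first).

3

Nuclei (vowels): a, a, u, u → 4 syllables.
σ1/σ2 boundary: /ddr/ — longest licit onset from the right is /dr/, leaving /d/ as coda.
σ2/σ3 boundary: /sd/ splits as /s/ + /d/ (/d/ is the longest suffix that is a licit onset).
σ3/σ4 boundary: /zpzr/ splits as /zp/ + /zr/ (/zr/ is the longest suffix that is a licit onset).
Result: tad.dras.duzp.zru.
The /p/ is in the coda of syllable 3 (/duzp/).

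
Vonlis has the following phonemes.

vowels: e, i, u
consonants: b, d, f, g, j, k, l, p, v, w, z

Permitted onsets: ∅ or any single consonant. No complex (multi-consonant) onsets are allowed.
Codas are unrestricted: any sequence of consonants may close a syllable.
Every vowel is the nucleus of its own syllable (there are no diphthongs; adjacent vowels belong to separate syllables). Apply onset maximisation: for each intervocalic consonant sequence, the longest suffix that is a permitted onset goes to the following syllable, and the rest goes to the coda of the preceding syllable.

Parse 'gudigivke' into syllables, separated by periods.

Vowels present: u, i, i, e; each is a nucleus, giving 4 syllables.
σ1/σ2 boundary: just /d/ — single C goes to the following onset.
σ2/σ3 boundary: just /g/ — single C goes to the following onset.
σ3/σ4 boundary: /vk/ — longest licit onset from the right is /k/, leaving /v/ as coda.

gu.di.giv.ke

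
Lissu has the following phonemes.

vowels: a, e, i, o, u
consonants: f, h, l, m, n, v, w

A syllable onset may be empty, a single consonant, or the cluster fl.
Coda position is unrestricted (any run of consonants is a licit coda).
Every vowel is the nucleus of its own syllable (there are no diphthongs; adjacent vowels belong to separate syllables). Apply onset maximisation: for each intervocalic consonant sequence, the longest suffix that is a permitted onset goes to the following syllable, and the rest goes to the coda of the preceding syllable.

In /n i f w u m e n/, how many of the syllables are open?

1

The vowels are i, u, e — 3 nuclei, so 3 syllables.
/i…u/ gap (V1→V2): /fw/ — longest licit onset from the right is /w/, leaving /f/ as coda.
/u…e/ gap (V2→V3): just /m/ — single C goes to the following onset.
So the parse is nif.wu.men.
Classifying each syllable: /nif/ (closed), /wu/ (open), /men/ (closed).
Open syllables: 1.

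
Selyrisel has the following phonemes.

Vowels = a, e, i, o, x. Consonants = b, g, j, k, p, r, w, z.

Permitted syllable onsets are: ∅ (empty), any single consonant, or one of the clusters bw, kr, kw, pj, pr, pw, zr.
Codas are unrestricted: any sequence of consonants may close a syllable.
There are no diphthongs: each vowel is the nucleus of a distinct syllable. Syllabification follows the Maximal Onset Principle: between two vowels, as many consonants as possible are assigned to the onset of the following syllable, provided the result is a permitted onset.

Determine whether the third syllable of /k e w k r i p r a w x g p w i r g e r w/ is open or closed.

open

Vowels present: e, i, a, x, i, e; each is a nucleus, giving 6 syllables.
V1 /e/ – V2 /i/: /wkr/; trying suffixes from longest down, /kr/ is the first permitted one, so coda /w/ | onset /kr/.
V2 /i/ – V3 /a/: /pr/ — entire cluster is a permitted onset → onset /pr/, coda ∅.
V3 /a/ – V4 /x/: just /w/ — single C goes to the following onset.
V4 /x/ – V5 /i/: /gpw/ — longest licit onset from the right is /pw/, leaving /g/ as coda.
V5 /i/ – V6 /e/: /rg/ splits as /r/ + /g/ (/g/ is the longest suffix that is a licit onset).
Syllabification: kew.kri.pra.wxg.pwir.gerw.
Syllable 3 is /pra/; it ends in its nucleus with no coda, so it is open.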